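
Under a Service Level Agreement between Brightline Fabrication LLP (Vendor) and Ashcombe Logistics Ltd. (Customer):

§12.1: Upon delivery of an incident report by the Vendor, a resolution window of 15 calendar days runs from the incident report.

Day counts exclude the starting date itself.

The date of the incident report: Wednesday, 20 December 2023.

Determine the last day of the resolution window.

4 January 2024

The last day of the resolution window: 20 December 2023 + 15 days = 4 January 2024.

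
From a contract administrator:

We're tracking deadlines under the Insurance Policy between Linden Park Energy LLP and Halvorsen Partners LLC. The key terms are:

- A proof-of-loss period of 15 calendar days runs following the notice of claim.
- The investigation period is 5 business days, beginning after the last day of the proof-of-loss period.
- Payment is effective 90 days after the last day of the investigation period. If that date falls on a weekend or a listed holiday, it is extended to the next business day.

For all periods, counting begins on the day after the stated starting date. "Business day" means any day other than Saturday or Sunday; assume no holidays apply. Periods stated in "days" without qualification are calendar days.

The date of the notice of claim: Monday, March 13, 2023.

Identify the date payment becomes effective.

July 3, 2023

The last day of the proof-of-loss period: 15 calendar days after March 13, 2023 is March 28, 2023.
The last day of the investigation period: 5 business days after Tuesday, March 28, 2023, skipping weekends — Mar 29, Mar 30, Mar 31, Apr 3, Apr 4 — lands on Tuesday, April 4, 2023.
The date payment becomes effective: 90 calendar days after April 4, 2023 is July 3, 2023. July 3, 2023 is a Monday, so no roll-forward applies.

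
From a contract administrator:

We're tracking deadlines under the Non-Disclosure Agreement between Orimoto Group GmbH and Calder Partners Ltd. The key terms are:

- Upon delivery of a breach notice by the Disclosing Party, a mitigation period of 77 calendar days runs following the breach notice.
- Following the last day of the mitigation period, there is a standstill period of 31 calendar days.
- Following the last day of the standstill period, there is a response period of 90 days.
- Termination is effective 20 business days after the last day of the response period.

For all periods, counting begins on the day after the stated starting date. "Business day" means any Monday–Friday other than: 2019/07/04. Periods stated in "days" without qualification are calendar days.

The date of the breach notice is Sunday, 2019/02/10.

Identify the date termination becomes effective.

The last day of the mitigation period: 2019/02/10 + 77 days = 2019/04/28.
The last day of the standstill period: 31 calendar days after 2019/04/28 is 2019/05/29.
The last day of the response period: 2019/05/29 + 90 days = 2019/08/27.
The date termination becomes effective: counting 20 business days from Tuesday, 2019/08/27 (Aug 28, Aug 29, Aug 30, Sep 2, …, Sep 20, Sep 23, Sep 24, skipping weekends) reaches Tuesday, 2019/09/24.

2019/09/24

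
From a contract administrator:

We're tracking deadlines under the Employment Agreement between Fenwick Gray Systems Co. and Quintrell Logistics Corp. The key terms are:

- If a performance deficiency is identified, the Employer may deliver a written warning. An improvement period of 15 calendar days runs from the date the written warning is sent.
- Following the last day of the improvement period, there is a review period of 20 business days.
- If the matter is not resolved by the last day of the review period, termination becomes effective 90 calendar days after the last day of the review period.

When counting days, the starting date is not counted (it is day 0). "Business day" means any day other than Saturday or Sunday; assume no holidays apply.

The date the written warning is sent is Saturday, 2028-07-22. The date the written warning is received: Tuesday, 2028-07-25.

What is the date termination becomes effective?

2028-11-30

The last day of the improvement period: 2028-07-22 + 15 days = 2028-08-06.
From Sunday, 2028-08-06, 20 business days (Aug 7, Aug 8, Aug 9, Aug 10, …, Aug 30, Aug 31, Sep 1, skipping weekends) brings us to Friday, 2028-09-01, which is the last day of the review period.
The date termination becomes effective: 2028-09-01 + 90 days = 2028-11-30.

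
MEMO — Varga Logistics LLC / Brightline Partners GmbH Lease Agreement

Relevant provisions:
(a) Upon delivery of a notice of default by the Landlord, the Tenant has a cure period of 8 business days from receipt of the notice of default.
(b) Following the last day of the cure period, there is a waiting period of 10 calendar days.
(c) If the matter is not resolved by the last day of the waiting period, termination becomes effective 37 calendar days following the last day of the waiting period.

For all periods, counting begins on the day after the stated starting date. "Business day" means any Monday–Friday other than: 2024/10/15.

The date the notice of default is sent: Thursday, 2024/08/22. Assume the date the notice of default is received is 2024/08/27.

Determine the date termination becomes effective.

The last day of the cure period: 8 business days after Tuesday, 2024/08/27, skipping weekends — Aug 28, Aug 29, Aug 30, Sep 2, Sep 3, Sep 4, Sep 5, Sep 6 — lands on Friday, 2024/09/06.
Adding 10 calendar days to 2024/09/06 gives 2024/09/16, which is the last day of the waiting period.
The date termination becomes effective: 37 calendar days after 2024/09/16 is 2024/10/23.

2024/10/23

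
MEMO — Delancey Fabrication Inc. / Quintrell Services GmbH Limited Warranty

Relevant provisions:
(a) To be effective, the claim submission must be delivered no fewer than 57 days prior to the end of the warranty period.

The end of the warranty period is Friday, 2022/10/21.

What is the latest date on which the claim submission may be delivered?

2022/08/25

2022/10/21 minus 57 days is 2022/08/25.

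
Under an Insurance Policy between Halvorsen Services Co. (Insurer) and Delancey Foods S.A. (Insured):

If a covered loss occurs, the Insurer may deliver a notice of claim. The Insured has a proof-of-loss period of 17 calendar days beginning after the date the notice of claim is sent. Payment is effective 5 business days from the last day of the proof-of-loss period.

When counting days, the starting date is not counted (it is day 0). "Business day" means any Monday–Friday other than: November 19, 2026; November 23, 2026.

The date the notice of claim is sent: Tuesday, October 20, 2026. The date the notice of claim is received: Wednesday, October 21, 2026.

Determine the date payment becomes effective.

November 13, 2026

The last day of the proof-of-loss period: 17 calendar days after October 20, 2026 is November 6, 2026.
From Friday, November 6, 2026, 5 business days (Nov 9, Nov 10, Nov 11, Nov 12, Nov 13, skipping weekends) brings us to Friday, November 13, 2026, which is the date payment becomes effective.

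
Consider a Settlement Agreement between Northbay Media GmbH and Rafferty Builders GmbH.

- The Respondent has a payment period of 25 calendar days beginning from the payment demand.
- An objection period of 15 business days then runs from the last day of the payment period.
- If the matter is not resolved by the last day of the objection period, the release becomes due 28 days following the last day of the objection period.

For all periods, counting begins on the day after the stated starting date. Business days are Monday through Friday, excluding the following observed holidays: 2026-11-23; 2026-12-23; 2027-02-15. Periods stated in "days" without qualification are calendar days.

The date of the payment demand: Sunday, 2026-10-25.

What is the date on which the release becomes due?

The last day of the payment period: 25 calendar days after 2026-10-25 is 2026-11-19.
From Thursday, 2026-11-19, 15 business days (Nov 20, Nov 24, Nov 25, Nov 26, …, Dec 9, Dec 10, Dec 11, skipping weekends and the listed holiday on Nov 23) brings us to Friday, 2026-12-11, which is the last day of the objection period.
The date on which the release becomes due: 28 calendar days after 2026-12-11 is 2027-01-08.

2027-01-08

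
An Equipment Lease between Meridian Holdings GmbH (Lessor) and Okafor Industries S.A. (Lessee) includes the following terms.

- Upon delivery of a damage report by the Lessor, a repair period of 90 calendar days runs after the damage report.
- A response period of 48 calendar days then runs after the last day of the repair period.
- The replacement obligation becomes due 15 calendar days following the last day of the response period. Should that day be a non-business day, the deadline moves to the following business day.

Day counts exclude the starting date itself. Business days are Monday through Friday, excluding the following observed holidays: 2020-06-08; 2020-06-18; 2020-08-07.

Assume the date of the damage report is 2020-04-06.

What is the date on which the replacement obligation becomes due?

The last day of the repair period: 90 calendar days after 2020-04-06 is 2020-07-05.
The last day of the response period: 2020-07-05 + 48 days = 2020-08-22.
Adding 15 calendar days to 2020-08-22 gives 2020-09-06, which is the date on which the replacement obligation becomes due. That falls on a Sunday, so it rolls to the next business day, Monday, 2020-09-07.

2020-09-07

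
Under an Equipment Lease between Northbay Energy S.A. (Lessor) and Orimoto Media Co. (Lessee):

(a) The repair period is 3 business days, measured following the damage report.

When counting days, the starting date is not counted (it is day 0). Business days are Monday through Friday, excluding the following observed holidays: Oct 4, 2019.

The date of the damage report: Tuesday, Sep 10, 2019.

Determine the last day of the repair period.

Sep 13, 2019

The last day of the repair period: 3 business days after Tuesday, Sep 10, 2019, skipping weekends — Sep 11, Sep 12, Sep 13 — lands on Friday, Sep 13, 2019.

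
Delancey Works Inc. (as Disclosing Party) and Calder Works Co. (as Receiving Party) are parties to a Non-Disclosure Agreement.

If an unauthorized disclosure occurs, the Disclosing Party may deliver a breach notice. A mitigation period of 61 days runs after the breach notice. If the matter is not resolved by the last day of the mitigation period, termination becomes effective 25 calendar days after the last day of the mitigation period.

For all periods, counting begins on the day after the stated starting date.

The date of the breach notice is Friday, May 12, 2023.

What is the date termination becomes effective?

Aug 6, 2023

The last day of the mitigation period: 61 calendar days after May 12, 2023 is Jul 12, 2023.
The date termination becomes effective: Jul 12, 2023 + 25 days = Aug 6, 2023.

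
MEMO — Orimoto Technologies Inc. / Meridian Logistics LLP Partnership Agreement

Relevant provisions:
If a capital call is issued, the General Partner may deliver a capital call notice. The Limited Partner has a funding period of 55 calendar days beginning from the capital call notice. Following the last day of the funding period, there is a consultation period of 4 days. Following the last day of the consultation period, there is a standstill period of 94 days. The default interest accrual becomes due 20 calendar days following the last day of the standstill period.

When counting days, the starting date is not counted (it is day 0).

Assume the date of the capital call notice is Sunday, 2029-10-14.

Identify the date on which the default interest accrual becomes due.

2030-04-05

The last day of the funding period: 55 calendar days after 2029-10-14 is 2029-12-08.
Adding 4 calendar days to 2029-12-08 gives 2029-12-12, which is the last day of the consultation period.
Adding 94 calendar days to 2029-12-12 gives 2030-03-16, which is the last day of the standstill period.
The date on which the default interest accrual becomes due: 2030-03-16 + 20 days = 2030-04-05.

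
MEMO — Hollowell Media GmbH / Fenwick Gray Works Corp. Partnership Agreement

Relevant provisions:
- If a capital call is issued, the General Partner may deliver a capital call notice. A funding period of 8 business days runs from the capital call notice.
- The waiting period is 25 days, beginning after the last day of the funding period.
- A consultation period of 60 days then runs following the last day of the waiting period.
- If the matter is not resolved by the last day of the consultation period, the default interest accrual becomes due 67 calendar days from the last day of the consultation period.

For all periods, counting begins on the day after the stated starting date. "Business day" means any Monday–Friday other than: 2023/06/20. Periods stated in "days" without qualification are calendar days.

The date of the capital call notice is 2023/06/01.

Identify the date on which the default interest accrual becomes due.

The last day of the funding period: counting 8 business days from Thursday, 2023/06/01 (Jun 2, Jun 5, Jun 6, Jun 7, Jun 8, Jun 9, Jun 12, Jun 13, skipping weekends) reaches Tuesday, 2023/06/13.
The last day of the waiting period: 25 calendar days after 2023/06/13 is 2023/07/08.
Adding 60 calendar days to 2023/07/08 gives 2023/09/06, which is the last day of the consultation period.
Adding 67 calendar days to 2023/09/06 gives 2023/11/12, which is the date on which the default interest accrual becomes due.

2023/11/12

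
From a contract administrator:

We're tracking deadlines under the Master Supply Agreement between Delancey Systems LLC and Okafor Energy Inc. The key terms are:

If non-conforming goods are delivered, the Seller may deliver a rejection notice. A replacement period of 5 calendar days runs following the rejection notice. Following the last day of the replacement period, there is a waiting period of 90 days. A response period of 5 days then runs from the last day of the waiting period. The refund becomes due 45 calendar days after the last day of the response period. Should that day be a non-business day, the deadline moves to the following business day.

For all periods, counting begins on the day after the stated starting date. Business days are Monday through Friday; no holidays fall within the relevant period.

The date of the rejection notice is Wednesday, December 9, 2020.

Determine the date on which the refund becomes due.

The last day of the replacement period: 5 calendar days after December 9, 2020 is December 14, 2020.
The last day of the waiting period: December 14, 2020 + 90 days = March 14, 2021.
The last day of the response period: 5 calendar days after March 14, 2021 is March 19, 2021.
The date on which the refund becomes due: March 19, 2021 + 45 days = May 3, 2021. May 3, 2021 is a Monday, so no roll-forward applies.

May 3, 2021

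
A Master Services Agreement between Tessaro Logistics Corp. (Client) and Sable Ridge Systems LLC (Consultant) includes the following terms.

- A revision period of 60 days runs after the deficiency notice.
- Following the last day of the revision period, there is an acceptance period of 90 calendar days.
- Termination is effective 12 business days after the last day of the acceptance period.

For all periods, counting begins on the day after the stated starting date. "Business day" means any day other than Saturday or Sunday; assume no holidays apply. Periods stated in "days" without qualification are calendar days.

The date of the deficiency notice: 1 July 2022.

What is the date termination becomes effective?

The last day of the revision period: 1 July 2022 + 60 days = 30 August 2022.
The last day of the acceptance period: 90 calendar days after 30 August 2022 is 28 November 2022.
The date termination becomes effective: counting 12 business days from Monday, 28 November 2022 (Nov 29, Nov 30, Dec 1, Dec 2, …, Dec 12, Dec 13, Dec 14, skipping weekends) reaches Wednesday, 14 December 2022.

14 December 2022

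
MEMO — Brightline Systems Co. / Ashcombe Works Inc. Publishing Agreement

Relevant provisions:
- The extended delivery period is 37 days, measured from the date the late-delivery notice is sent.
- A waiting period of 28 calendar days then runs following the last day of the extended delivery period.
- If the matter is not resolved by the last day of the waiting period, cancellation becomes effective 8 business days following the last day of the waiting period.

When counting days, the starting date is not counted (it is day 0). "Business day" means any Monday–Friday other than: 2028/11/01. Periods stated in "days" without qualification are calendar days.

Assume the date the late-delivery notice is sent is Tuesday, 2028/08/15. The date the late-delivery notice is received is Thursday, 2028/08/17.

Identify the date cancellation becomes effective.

2028/10/31

The last day of the extended delivery period: 37 calendar days after 2028/08/15 is 2028/09/21.
The last day of the waiting period: 2028/09/21 + 28 days = 2028/10/19.
From Thursday, 2028/10/19, 8 business days (Oct 20, Oct 23, Oct 24, Oct 25, Oct 26, Oct 27, Oct 30, Oct 31, skipping weekends) brings us to Tuesday, 2028/10/31, which is the date cancellation becomes effective.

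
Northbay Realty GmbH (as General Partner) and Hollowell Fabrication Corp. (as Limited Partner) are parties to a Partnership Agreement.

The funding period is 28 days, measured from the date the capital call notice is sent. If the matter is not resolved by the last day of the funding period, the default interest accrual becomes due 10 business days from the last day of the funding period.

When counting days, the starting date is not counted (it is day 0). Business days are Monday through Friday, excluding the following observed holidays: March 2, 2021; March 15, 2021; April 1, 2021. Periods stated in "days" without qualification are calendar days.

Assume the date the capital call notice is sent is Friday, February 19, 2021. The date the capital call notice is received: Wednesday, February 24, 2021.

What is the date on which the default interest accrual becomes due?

The last day of the funding period: 28 calendar days after February 19, 2021 is March 19, 2021.
The date on which the default interest accrual becomes due: 10 business days after Friday, March 19, 2021, skipping weekends and the listed holiday on Apr 1 — Mar 22, Mar 23, Mar 24, Mar 25, Mar 26, Mar 29, Mar 30, Mar 31, Apr 2, Apr 5 — lands on Monday, April 5, 2021.

April 5, 2021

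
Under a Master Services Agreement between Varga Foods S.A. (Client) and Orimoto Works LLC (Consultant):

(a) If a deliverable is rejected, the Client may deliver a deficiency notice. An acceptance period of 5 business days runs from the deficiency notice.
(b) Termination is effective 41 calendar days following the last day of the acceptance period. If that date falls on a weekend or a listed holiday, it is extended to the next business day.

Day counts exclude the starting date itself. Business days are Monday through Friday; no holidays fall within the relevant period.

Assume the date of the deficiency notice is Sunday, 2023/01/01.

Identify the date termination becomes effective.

The last day of the acceptance period: 5 business days after Sunday, 2023/01/01, skipping weekends — Jan 2, Jan 3, Jan 4, Jan 5, Jan 6 — lands on Friday, 2023/01/06.
The date termination becomes effective: 41 calendar days after 2023/01/06 is 2023/02/16. 2023/02/16 is a Thursday, so no roll-forward applies.

2023/02/16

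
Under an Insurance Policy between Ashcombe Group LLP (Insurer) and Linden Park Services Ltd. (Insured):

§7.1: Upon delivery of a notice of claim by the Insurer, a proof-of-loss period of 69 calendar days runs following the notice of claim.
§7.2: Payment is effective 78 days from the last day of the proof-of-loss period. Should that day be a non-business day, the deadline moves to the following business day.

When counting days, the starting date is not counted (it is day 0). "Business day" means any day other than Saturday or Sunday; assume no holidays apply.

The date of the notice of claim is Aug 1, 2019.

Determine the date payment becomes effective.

Dec 26, 2019

The last day of the proof-of-loss period: 69 calendar days after Aug 1, 2019 is Oct 9, 2019.
The date payment becomes effective: Oct 9, 2019 + 78 days = Dec 26, 2019. Dec 26, 2019 is a Thursday, so no roll-forward applies.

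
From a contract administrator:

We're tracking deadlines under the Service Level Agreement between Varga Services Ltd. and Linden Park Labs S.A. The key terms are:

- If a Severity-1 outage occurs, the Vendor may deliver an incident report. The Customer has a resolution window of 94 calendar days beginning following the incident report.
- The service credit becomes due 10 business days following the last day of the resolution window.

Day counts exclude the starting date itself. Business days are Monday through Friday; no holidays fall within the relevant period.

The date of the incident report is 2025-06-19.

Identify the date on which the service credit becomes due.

The last day of the resolution window: 2025-06-19 + 94 days = 2025-09-21.
The date on which the service credit becomes due: 10 business days after Sunday, 2025-09-21, skipping weekends — Sep 22, Sep 23, Sep 24, Sep 25, Sep 26, Sep 29, Sep 30, Oct 1, Oct 2, Oct 3 — lands on Friday, 2025-10-03.

2025-10-03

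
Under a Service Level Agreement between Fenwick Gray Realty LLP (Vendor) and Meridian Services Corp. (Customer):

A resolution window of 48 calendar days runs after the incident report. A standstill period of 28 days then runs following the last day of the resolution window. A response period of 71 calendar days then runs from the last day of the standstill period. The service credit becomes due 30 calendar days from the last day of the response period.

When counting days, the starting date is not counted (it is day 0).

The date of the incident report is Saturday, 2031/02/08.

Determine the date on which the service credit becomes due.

2031/08/04

Adding 48 calendar days to 2031/02/08 gives 2031/03/28, which is the last day of the resolution window.
The last day of the standstill period: 28 calendar days after 2031/03/28 is 2031/04/25.
Adding 71 calendar days to 2031/04/25 gives 2031/07/05, which is the last day of the response period.
Adding 30 calendar days to 2031/07/05 gives 2031/08/04, which is the date on which the service credit becomes due.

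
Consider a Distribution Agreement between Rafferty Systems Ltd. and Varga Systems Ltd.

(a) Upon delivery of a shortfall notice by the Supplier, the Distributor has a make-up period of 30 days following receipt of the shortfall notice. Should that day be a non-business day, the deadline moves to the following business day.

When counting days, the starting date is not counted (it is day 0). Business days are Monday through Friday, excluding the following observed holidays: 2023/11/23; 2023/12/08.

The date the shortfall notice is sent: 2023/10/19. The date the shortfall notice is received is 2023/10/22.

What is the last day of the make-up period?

2023/11/21

Adding 30 calendar days to 2023/10/22 gives 2023/11/21, which is the last day of the make-up period. 2023/11/21 is a Tuesday and is not a listed holiday, so no roll-forward applies.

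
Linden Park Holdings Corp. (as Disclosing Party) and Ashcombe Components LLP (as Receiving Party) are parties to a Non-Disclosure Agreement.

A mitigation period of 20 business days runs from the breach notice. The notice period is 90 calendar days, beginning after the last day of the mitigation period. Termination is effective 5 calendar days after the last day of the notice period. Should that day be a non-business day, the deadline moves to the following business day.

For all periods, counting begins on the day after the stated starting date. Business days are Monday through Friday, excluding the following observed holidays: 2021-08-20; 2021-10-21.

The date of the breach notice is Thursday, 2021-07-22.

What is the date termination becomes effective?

2021-11-22

The last day of the mitigation period: 20 business days after Thursday, 2021-07-22, skipping weekends — Jul 23, Jul 26, Jul 27, Jul 28, …, Aug 17, Aug 18, Aug 19 — lands on Thursday, 2021-08-19.
Adding 90 calendar days to 2021-08-19 gives 2021-11-17, which is the last day of the notice period.
The date termination becomes effective: 5 calendar days after 2021-11-17 is 2021-11-22. 2021-11-22 is a Monday and is not a listed holiday, so no roll-forward applies.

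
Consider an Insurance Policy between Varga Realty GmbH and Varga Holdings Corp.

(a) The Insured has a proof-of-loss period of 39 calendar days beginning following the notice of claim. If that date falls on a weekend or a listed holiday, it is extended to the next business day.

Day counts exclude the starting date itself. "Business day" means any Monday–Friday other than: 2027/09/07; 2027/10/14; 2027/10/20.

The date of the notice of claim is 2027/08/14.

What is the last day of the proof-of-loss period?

Adding 39 calendar days to 2027/08/14 gives 2027/09/22, which is the last day of the proof-of-loss period. 2027/09/22 is a Wednesday and is not a listed holiday, so no roll-forward applies.

2027/09/22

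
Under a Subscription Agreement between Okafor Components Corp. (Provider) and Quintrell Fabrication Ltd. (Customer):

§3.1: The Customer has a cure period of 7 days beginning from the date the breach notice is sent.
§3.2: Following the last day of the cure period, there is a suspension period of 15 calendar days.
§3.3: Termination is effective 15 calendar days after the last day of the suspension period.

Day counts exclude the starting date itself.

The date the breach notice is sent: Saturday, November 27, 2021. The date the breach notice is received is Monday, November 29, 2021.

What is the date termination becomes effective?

Adding 7 calendar days to November 27, 2021 gives December 4, 2021, which is the last day of the cure period.
The last day of the suspension period: December 4, 2021 + 15 days = December 19, 2021.
The date termination becomes effective: December 19, 2021 + 15 days = January 3, 2022.

January 3, 2022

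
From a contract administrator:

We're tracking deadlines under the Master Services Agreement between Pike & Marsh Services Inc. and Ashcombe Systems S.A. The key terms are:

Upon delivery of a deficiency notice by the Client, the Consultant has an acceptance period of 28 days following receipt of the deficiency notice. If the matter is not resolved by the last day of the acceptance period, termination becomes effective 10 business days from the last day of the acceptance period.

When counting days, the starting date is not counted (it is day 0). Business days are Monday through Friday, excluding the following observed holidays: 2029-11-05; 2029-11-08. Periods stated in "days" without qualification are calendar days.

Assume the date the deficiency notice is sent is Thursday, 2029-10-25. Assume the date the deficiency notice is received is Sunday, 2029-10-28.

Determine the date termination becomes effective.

2029-12-07

The last day of the acceptance period: 2029-10-28 + 28 days = 2029-11-25.
The date termination becomes effective: 10 business days after Sunday, 2029-11-25, skipping weekends — Nov 26, Nov 27, Nov 28, Nov 29, Nov 30, Dec 3, Dec 4, Dec 5, Dec 6, Dec 7 — lands on Friday, 2029-12-07.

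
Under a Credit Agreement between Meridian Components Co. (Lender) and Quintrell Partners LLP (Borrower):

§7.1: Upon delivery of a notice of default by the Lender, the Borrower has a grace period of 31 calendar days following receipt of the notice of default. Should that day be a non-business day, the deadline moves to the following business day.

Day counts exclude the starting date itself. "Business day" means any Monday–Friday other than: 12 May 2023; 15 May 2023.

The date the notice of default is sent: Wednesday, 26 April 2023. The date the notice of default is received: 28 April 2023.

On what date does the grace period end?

Adding 31 calendar days to 28 April 2023 gives 29 May 2023, which is the last day of the grace period. 29 May 2023 is a Monday and is not a listed holiday, so no roll-forward applies.

29 May 2023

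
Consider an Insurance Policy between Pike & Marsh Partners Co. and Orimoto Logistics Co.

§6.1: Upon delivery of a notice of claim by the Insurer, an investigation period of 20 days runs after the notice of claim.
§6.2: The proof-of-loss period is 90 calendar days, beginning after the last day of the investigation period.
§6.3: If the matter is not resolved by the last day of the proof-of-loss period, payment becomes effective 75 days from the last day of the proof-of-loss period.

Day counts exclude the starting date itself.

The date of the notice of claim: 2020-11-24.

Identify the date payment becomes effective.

Adding 20 calendar days to 2020-11-24 gives 2020-12-14, which is the last day of the investigation period.
The last day of the proof-of-loss period: 90 calendar days after 2020-12-14 is 2021-03-14.
The date payment becomes effective: 75 calendar days after 2021-03-14 is 2021-05-28.

2021-05-28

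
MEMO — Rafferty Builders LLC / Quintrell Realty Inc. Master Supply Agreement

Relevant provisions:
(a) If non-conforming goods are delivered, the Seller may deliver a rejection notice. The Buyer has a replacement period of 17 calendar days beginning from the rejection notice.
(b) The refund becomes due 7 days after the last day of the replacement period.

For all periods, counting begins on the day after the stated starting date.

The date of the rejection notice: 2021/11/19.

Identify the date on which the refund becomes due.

The last day of the replacement period: 17 calendar days after 2021/11/19 is 2021/12/06.
The date on which the refund becomes due: 2021/12/06 + 7 days = 2021/12/13.

2021/12/13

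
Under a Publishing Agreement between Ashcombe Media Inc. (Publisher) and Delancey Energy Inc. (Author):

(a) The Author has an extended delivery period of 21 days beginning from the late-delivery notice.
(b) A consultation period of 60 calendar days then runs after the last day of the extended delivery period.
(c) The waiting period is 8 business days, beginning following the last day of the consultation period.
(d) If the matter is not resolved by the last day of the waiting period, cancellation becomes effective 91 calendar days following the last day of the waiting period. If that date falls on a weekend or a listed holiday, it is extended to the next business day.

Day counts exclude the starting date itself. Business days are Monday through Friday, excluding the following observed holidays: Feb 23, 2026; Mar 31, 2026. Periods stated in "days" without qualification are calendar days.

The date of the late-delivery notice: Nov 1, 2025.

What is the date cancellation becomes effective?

May 4, 2026

Adding 21 calendar days to Nov 1, 2025 gives Nov 22, 2025, which is the last day of the extended delivery period.
Adding 60 calendar days to Nov 22, 2025 gives Jan 21, 2026, which is the last day of the consultation period.
The last day of the waiting period: 8 business days after Wednesday, Jan 21, 2026, skipping weekends — Jan 22, Jan 23, Jan 26, Jan 27, Jan 28, Jan 29, Jan 30, Feb 2 — lands on Monday, Feb 2, 2026.
The date cancellation becomes effective: 91 calendar days after Feb 2, 2026 is May 4, 2026. May 4, 2026 is a Monday and is not a listed holiday, so no roll-forward applies.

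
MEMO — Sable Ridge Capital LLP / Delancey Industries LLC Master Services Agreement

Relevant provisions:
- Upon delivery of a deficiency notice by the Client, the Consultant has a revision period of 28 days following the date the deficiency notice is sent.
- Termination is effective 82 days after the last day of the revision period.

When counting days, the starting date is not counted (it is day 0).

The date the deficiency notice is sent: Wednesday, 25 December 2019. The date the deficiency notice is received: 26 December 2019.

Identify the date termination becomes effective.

13 April 2020

The last day of the revision period: 25 December 2019 + 28 days = 22 January 2020.
The date termination becomes effective: 22 January 2020 + 82 days = 13 April 2020.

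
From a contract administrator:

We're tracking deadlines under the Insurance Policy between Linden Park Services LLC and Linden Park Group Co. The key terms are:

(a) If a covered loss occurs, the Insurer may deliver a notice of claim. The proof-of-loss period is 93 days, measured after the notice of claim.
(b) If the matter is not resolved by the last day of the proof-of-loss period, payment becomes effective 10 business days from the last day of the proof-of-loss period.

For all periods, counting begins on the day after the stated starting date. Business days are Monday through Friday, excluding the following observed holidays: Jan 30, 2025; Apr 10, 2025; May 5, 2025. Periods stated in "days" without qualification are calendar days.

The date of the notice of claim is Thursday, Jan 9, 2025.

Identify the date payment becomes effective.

Apr 25, 2025

The last day of the proof-of-loss period: 93 calendar days after Jan 9, 2025 is Apr 12, 2025.
The date payment becomes effective: 10 business days after Saturday, Apr 12, 2025, skipping weekends — Apr 14, Apr 15, Apr 16, Apr 17, Apr 18, Apr 21, Apr 22, Apr 23, Apr 24, Apr 25 — lands on Friday, Apr 25, 2025.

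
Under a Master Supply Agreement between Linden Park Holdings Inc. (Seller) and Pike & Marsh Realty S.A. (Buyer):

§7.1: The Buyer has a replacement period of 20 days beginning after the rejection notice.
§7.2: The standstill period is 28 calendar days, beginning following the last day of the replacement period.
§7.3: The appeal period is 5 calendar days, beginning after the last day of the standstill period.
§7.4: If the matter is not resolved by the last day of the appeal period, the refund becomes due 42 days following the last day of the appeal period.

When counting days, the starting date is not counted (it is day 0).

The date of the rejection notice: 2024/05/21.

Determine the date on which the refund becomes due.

The last day of the replacement period: 2024/05/21 + 20 days = 2024/06/10.
The last day of the standstill period: 28 calendar days after 2024/06/10 is 2024/07/08.
Adding 5 calendar days to 2024/07/08 gives 2024/07/13, which is the last day of the appeal period.
The date on which the refund becomes due: 2024/07/13 + 42 days = 2024/08/24.

2024/08/24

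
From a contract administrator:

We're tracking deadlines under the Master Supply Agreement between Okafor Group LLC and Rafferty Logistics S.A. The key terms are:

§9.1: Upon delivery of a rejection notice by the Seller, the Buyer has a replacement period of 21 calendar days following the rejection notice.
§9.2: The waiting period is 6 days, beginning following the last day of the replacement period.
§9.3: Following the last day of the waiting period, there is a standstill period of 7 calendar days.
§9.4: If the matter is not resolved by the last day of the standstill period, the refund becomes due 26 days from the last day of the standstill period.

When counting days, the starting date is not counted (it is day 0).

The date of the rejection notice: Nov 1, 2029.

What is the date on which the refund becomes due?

Dec 31, 2029

The last day of the replacement period: Nov 1, 2029 + 21 days = Nov 22, 2029.
Adding 6 calendar days to Nov 22, 2029 gives Nov 28, 2029, which is the last day of the waiting period.
The last day of the standstill period: Nov 28, 2029 + 7 days = Dec 5, 2029.
The date on which the refund becomes due: 26 calendar days after Dec 5, 2029 is Dec 31, 2029.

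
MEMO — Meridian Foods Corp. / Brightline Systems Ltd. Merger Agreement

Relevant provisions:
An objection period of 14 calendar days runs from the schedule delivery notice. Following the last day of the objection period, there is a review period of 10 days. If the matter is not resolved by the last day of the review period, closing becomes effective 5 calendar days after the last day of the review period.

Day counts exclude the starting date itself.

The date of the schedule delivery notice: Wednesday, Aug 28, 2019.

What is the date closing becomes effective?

Sep 26, 2019

Adding 14 calendar days to Aug 28, 2019 gives Sep 11, 2019, which is the last day of the objection period.
The last day of the review period: 10 calendar days after Sep 11, 2019 is Sep 21, 2019.
The date closing becomes effective: Sep 21, 2019 + 5 days = Sep 26, 2019.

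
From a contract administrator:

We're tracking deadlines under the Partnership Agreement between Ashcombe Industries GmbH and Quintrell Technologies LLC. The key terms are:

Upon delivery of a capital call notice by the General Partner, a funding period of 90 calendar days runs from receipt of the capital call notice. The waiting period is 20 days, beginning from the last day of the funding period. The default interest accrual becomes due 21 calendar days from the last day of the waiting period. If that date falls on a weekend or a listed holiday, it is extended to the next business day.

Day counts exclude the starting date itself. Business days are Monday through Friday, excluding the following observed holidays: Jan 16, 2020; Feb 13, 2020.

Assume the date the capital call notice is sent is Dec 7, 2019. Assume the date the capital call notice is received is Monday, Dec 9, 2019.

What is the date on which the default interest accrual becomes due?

Adding 90 calendar days to Dec 9, 2019 gives Mar 8, 2020, which is the last day of the funding period.
The last day of the waiting period: Mar 8, 2020 + 20 days = Mar 28, 2020.
The date on which the default interest accrual becomes due: 21 calendar days after Mar 28, 2020 is Apr 18, 2020. That falls on a Saturday, so it rolls to the next business day, Monday, Apr 20, 2020.

Apr 20, 2020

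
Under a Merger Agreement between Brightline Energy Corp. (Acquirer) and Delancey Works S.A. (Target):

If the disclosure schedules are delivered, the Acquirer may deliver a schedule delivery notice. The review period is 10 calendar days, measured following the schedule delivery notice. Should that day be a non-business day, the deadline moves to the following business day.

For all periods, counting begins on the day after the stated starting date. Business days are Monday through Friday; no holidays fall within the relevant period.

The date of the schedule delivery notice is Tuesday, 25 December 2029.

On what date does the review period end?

4 January 2030

Adding 10 calendar days to 25 December 2029 gives 4 January 2030, which is the last day of the review period. 4 January 2030 is a Friday, so no roll-forward applies.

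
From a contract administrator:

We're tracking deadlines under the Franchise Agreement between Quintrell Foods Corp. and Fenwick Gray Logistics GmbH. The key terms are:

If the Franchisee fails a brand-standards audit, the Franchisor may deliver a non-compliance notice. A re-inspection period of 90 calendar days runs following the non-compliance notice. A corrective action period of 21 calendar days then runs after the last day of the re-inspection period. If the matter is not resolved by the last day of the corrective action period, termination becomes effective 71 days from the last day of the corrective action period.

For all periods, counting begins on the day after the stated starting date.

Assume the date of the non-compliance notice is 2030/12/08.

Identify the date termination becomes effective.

2031/06/08

Adding 90 calendar days to 2030/12/08 gives 2031/03/08, which is the last day of the re-inspection period.
The last day of the corrective action period: 2031/03/08 + 21 days = 2031/03/29.
The date termination becomes effective: 2031/03/29 + 71 days = 2031/06/08.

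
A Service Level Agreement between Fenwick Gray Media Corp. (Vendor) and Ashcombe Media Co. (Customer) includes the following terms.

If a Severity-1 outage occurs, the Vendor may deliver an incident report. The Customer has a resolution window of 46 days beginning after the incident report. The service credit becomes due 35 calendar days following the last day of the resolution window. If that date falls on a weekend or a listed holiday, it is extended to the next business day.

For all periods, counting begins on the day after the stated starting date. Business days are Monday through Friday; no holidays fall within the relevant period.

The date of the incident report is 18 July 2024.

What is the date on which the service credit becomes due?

7 October 2024

Adding 46 calendar days to 18 July 2024 gives 2 September 2024, which is the last day of the resolution window.
Adding 35 calendar days to 2 September 2024 gives 7 October 2024, which is the date on which the service credit becomes due. 7 October 2024 is a Monday, so no roll-forward applies.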